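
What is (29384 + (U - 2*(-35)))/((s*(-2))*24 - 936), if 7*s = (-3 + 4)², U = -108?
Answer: -34237/1100 ≈ -31.125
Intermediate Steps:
s = ⅐ (s = (-3 + 4)²/7 = (⅐)*1² = (⅐)*1 = ⅐ ≈ 0.14286)
(29384 + (U - 2*(-35)))/((s*(-2))*24 - 936) = (29384 + (-108 - 2*(-35)))/(((⅐)*(-2))*24 - 936) = (29384 + (-108 + 70))/(-2/7*24 - 936) = (29384 - 38)/(-48/7 - 936) = 29346/(-6600/7) = 29346*(-7/6600) = -34237/1100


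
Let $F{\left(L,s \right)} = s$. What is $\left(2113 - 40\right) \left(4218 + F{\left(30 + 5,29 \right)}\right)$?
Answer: $8804031$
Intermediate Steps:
$\left(2113 - 40\right) \left(4218 + F{\left(30 + 5,29 \right)}\right) = \left(2113 - 40\right) \left(4218 + 29\right) = 2073 \cdot 4247 = 8804031$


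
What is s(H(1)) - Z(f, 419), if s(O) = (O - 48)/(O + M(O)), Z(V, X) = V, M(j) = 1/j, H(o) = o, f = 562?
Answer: -1171/2 ≈ -585.50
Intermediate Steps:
s(O) = (-48 + O)/(O + 1/O) (s(O) = (O - 48)/(O + 1/O) = (-48 + O)/(O + 1/O))
s(H(1)) - Z(f, 419) = 1*(-48 + 1)/(1 + 1²) - 1*562 = 1*(-47)/(1 + 1) - 562 = 1*(-47)/2 - 562 = 1*(½)*(-47) - 562 = -47/2 - 562 = -1171/2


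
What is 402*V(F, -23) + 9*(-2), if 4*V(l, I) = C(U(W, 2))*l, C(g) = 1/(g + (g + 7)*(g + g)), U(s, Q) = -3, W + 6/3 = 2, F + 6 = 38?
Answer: -1234/9 ≈ -137.11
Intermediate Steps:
F = 32 (F = -6 + 38 = 32)
W = 0 (W = -2 + 2 = 0)
C(g) = 1/(g + 2*g*(7 + g)) (C(g) = 1/(g + (7 + g)*(2*g)) = 1/(g + 2*g*(7 + g)))
V(l, I) = -l/108 (V(l, I) = ((1/((-3)*(15 + 2*(-3))))*l)/4 = ((-1/(3*(15 - 6)))*l)/4 = ((-⅓/9)*l)/4 = ((-⅓*⅑)*l)/4 = (-l/27)/4 = -l/108)
402*V(F, -23) + 9*(-2) = 402*(-1/108*32) + 9*(-2) = 402*(-8/27) - 18 = -1072/9 - 18 = -1234/9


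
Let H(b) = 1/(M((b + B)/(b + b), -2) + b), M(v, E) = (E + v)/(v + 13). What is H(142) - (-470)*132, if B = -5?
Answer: 33705529309/543287 ≈ 62040.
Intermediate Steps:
M(v, E) = (E + v)/(13 + v)
H(b) = 1/(b + (-2 + (-5 + b)/(2*b))/(13 + (-5 + b)/(2*b))) (H(b) = 1/((-2 + (b - 5)/(b + b))/(13 + (b - 5)/(b + b)) + b) = 1/((-2 + (-5 + b)/((2*b)))/(13 + (-5 + b)/((2*b))) + b) = 1/((-2 + (-5 + b)*(1/(2*b)))/(13 + (-5 + b)*(1/(2*b))) + b) = 1/((-2 + (-5 + b)/(2*b))/(13 + (-5 + b)/(2*b)) + b) = 1/(b + (-2 + (-5 + b)/(2*b))/(13 + (-5 + b)/(2*b))))
H(142) - (-470)*132 = (-5 + 27*142)/(-5 - 8*142 + 27*142**2) - (-470)*132 = (-5 + 3834)/(-5 - 1136 + 27*20164) - 1*(-62040) = 3829/(-5 - 1136 + 544428) + 62040 = 3829/543287 + 62040 = 33705529309/543287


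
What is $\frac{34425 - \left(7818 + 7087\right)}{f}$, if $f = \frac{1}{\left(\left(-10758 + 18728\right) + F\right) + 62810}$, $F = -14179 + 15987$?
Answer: $1416917760$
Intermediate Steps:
$F = 1808$
$f = \frac{1}{72588}$ ($f = \frac{1}{\left(\left(-10758 + 18728\right) + 1808\right) + 62810} = \frac{1}{\left(7970 + 1808\right) + 62810} = \frac{1}{9778 + 62810} = \frac{1}{72588} \approx 1.3776 \cdot 10^{-5}$)
$\frac{34425 - \left(7818 + 7087\right)}{f} = \left(34425 - \left(7818 + 7087\right)\right) \frac{1}{\frac{1}{72588}} = \left(34425 - 14905\right) 72588 = 19520 \cdot 72588 = 1416917760$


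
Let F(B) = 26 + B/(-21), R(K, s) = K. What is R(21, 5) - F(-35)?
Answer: -20/3 ≈ -6.6667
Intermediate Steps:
F(B) = 26 - B/21 (F(B) = 26 + B*(-1/21) = 26 - B/21)
R(21, 5) - F(-35) = 21 - (26 - 1/21*(-35)) = 21 - (26 + 5/3) = 21 - 1*83/3 = 21 - 83/3 = -20/3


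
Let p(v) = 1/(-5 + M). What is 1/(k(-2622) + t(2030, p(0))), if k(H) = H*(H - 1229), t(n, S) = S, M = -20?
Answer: 25/252433049 ≈ 9.9036e-8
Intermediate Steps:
p(v) = -1/25 (p(v) = 1/(-5 - 20) = 1/(-25) = -1/25)
k(H) = H*(-1229 + H)
1/(k(-2622) + t(2030, p(0))) = 1/(-2622*(-1229 - 2622) - 1/25) = 1/(-2622*(-3851) - 1/25) = 1/(10097322 - 1/25) = 1/(252433049/25) = 25/252433049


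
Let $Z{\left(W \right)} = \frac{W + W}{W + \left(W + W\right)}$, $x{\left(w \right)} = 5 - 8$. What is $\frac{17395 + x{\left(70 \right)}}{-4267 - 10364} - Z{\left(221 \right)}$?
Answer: $- \frac{27146}{14631} \approx -1.8554$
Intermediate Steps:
$x{\left(w \right)} = -3$
$Z{\left(W \right)} = \frac{2}{3}$ ($Z{\left(W \right)} = \frac{2 W}{W + 2 W} = \frac{2 W}{3 W} = 2 W \frac{1}{3 W} = \frac{2}{3}$)
$\frac{17395 + x{\left(70 \right)}}{-4267 - 10364} - Z{\left(221 \right)} = \frac{17395 - 3}{-4267 - 10364} - \frac{2}{3} = \frac{17392}{-14631} - \frac{2}{3} = 17392 \left(- \frac{1}{14631}\right) - \frac{2}{3} = - \frac{17392}{14631} - \frac{2}{3} = - \frac{27146}{14631}$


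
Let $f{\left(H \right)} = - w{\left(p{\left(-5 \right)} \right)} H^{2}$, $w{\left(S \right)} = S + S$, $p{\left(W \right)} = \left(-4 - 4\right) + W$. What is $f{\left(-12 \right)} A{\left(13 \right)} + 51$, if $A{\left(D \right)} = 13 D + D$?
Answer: $681459$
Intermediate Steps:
$p{\left(W \right)} = -8 + W$
$w{\left(S \right)} = 2 S$
$A{\left(D \right)} = 14 D$
$f{\left(H \right)} = 26 H^{2}$ ($f{\left(H \right)} = - 2 \left(-8 - 5\right) H^{2} = - 2 \left(-13\right) H^{2} = - \left(-26\right) H^{2} = 26 H^{2}$)
$f{\left(-12 \right)} A{\left(13 \right)} + 51 = 26 \left(-12\right)^{2} \cdot 14 \cdot 13 + 51 = 26 \cdot 144 \cdot 182 + 51 = 3744 \cdot 182 + 51 = 681408 + 51 = 681459$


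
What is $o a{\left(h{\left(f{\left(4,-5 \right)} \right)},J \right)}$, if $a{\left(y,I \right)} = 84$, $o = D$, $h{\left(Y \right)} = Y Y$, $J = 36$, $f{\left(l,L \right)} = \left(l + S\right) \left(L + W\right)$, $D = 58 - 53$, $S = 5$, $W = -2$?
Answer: $420$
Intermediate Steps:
$D = 5$
$f{\left(l,L \right)} = \left(-2 + L\right) \left(5 + l\right)$ ($f{\left(l,L \right)} = \left(l + 5\right) \left(L - 2\right) = \left(5 + l\right) \left(-2 + L\right) = \left(-2 + L\right) \left(5 + l\right)$)
$h{\left(Y \right)} = Y^{2}$
$o = 5$
$o a{\left(h{\left(f{\left(4,-5 \right)} \right)},J \right)} = 5 \cdot 84 = 420$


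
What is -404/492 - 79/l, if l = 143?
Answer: -24160/17589 ≈ -1.3736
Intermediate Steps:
-404/492 - 79/l = -404/492 - 79/143 = -404*1/492 - 79*1/143 = -101/123 - 79/143 = -24160/17589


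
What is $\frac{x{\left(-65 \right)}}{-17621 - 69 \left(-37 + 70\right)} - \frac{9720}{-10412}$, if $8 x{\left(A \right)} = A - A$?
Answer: $\frac{2430}{2603} \approx 0.93354$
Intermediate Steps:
$x{\left(A \right)} = 0$ ($x{\left(A \right)} = \frac{A - A}{8} = \frac{1}{8} \cdot 0 = 0$)
$\frac{x{\left(-65 \right)}}{-17621 - 69 \left(-37 + 70\right)} - \frac{9720}{-10412} = \frac{0}{-17621 - 69 \left(-37 + 70\right)} - \frac{9720}{-10412} = \frac{0}{-17621 - 69 \cdot 33} - - \frac{2430}{2603} = \frac{0}{-17621 - 2277} + \frac{2430}{2603} = \frac{0}{-19898} + \frac{2430}{2603} = 0 \left(- \frac{1}{19898}\right) + \frac{2430}{2603} = 0 + \frac{2430}{2603} = \frac{2430}{2603}$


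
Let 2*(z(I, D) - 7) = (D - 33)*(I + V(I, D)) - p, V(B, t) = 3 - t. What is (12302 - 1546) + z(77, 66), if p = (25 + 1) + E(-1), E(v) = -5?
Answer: 21967/2 ≈ 10984.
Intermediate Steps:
p = 21 (p = (25 + 1) - 5 = 26 - 5 = 21)
z(I, D) = -7/2 + (-33 + D)*(3 + I - D)/2 (z(I, D) = 7 + ((D - 33)*(I + (3 - D)) - 1*21)/2 = 7 + ((-33 + D)*(3 + I - D) - 21)/2 = 7 + (-21 + (-33 + D)*(3 + I - D))/2 = 7 + (-21/2 + (-33 + D)*(3 + I - D)/2) = -7/2 + (-33 + D)*(3 + I - D)/2)
(12302 - 1546) + z(77, 66) = (12302 - 1546) + (-53 + 18*66 - 33/2*77 - 1/2*66**2 + (1/2)*66*77) = 10756 + (-53 + 1188 - 2541/2 - 1/2*4356 + 2541) = 10756 + (-53 + 1188 - 2541/2 - 2178 + 2541) = 10756 + 455/2 = 21967/2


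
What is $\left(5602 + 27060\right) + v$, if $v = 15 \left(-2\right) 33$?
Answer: $31672$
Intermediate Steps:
$v = -990$ ($v = \left(-30\right) 33 = -990$)
$\left(5602 + 27060\right) + v = \left(5602 + 27060\right) - 990 = 32662 - 990 = 31672$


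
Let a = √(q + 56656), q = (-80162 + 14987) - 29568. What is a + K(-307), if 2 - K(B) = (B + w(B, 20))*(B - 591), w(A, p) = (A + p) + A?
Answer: -809096 + I*√38087 ≈ -8.091e+5 + 195.16*I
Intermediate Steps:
w(A, p) = p + 2*A
q = -94743 (q = -65175 - 29568 = -94743)
a = I*√38087 (a = √(-94743 + 56656) = √(-38087) = I*√38087 ≈ 195.16*I)
K(B) = 2 - (-591 + B)*(20 + 3*B) (K(B) = 2 - (B + (20 + 2*B))*(B - 591) = 2 - (20 + 3*B)*(-591 + B) = 2 - (-591 + B)*(20 + 3*B))
a + K(-307) = I*√38087 + (11822 - 3*(-307)² + 1753*(-307)) = I*√38087 + (11822 - 3*94249 - 538171) = I*√38087 + (11822 - 282747 - 538171) = I*√38087 - 809096 = -809096 + I*√38087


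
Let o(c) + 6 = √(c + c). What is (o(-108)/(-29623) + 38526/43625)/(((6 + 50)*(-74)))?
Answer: -142689681/669413148250 + 3*I*√6/61378856 ≈ -0.00021316 + 1.1972e-7*I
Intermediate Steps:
o(c) = -6 + √2*√c (o(c) = -6 + √(c + c) = -6 + √(2*c) = -6 + √2*√c)
(o(-108)/(-29623) + 38526/43625)/(((6 + 50)*(-74))) = ((-6 + √2*√(-108))/(-29623) + 38526/43625)/(((6 + 50)*(-74))) = ((-6 + √2*(6*I*√3))*(-1/29623) + 38526*(1/43625))/((56*(-74))) = ((-6 + 6*I*√6)*(-1/29623) + 38526/43625)/(-4144) = ((6/29623 - 6*I*√6/29623) + 38526/43625)*(-1/4144) = (1141517448/1292303375 - 6*I*√6/29623)*(-1/4144) = -142689681/669413148250 + 3*I*√6/61378856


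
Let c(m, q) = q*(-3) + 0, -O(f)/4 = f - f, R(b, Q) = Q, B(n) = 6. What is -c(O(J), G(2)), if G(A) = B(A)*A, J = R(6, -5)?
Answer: 36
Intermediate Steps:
J = -5
G(A) = 6*A
O(f) = 0 (O(f) = -4*(f - f) = -4*0 = 0)
c(m, q) = -3*q (c(m, q) = -3*q + 0 = -3*q)
-c(O(J), G(2)) = -(-3)*6*2 = -(-3)*12 = -1*(-36) = 36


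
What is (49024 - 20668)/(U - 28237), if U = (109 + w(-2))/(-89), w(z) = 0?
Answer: -420614/418867 ≈ -1.0042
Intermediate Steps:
U = -109/89 (U = (109 + 0)/(-89) = -1/89*109 = -109/89 ≈ -1.2247)
(49024 - 20668)/(U - 28237) = (49024 - 20668)/(-109/89 - 28237) = 28356/(-2513202/89) = 28356*(-89/2513202) = -420614/418867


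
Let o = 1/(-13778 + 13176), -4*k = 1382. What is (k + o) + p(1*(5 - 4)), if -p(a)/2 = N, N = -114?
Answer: -35368/301 ≈ -117.50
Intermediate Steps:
k = -691/2 (k = -¼*1382 = -691/2 ≈ -345.50)
p(a) = 228 (p(a) = -2*(-114) = 228)
o = -1/602 (o = 1/(-602) = -1/602 ≈ -0.0016611)
(k + o) + p(1*(5 - 4)) = (-691/2 - 1/602) + 228 = -103996/301 + 228 = -35368/301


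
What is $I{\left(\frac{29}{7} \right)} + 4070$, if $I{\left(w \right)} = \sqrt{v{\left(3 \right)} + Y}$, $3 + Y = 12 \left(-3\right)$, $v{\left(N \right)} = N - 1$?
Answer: $4070 + i \sqrt{37} \approx 4070.0 + 6.0828 i$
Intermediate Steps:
$v{\left(N \right)} = -1 + N$
$Y = -39$ ($Y = -3 + 12 \left(-3\right) = -3 - 36 = -39$)
$I{\left(w \right)} = i \sqrt{37}$ ($I{\left(w \right)} = \sqrt{\left(-1 + 3\right) - 39} = \sqrt{2 - 39} = \sqrt{-37} = i \sqrt{37}$)
$I{\left(\frac{29}{7} \right)} + 4070 = i \sqrt{37} + 4070 = 4070 + i \sqrt{37}$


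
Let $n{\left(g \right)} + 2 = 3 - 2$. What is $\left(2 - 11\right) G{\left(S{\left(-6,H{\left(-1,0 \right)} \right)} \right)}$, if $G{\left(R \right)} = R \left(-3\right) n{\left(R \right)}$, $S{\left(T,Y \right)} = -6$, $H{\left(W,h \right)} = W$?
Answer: $162$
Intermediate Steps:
$n{\left(g \right)} = -1$ ($n{\left(g \right)} = -2 + \left(3 - 2\right) = -2 + 1 = -1$)
$G{\left(R \right)} = 3 R$ ($G{\left(R \right)} = R \left(-3\right) \left(-1\right) = - 3 R \left(-1\right) = 3 R$)
$\left(2 - 11\right) G{\left(S{\left(-6,H{\left(-1,0 \right)} \right)} \right)} = \left(2 - 11\right) 3 \left(-6\right) = \left(-9\right) \left(-18\right) = 162$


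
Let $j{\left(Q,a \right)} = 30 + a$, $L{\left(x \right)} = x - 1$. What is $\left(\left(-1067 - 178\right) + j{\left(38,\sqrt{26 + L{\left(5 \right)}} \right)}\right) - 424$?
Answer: $-1639 + \sqrt{30} \approx -1633.5$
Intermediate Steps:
$L{\left(x \right)} = -1 + x$
$\left(\left(-1067 - 178\right) + j{\left(38,\sqrt{26 + L{\left(5 \right)}} \right)}\right) - 424 = \left(\left(-1067 - 178\right) + \left(30 + \sqrt{26 + \left(-1 + 5\right)}\right)\right) - 424 = \left(\left(-1067 - 178\right) + \left(30 + \sqrt{26 + 4}\right)\right) + \left(-526 + 102\right) = \left(-1245 + \left(30 + \sqrt{30}\right)\right) - 424 = \left(-1215 + \sqrt{30}\right) - 424 = -1639 + \sqrt{30}$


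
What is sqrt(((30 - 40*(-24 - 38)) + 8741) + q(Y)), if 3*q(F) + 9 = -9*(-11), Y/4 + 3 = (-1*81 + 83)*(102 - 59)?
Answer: sqrt(11281) ≈ 106.21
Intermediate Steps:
Y = 332 (Y = -12 + 4*((-1*81 + 83)*(102 - 59)) = -12 + 4*((-81 + 83)*43) = -12 + 4*(2*43) = -12 + 4*86 = -12 + 344 = 332)
q(F) = 30 (q(F) = -3 + (-9*(-11))/3 = -3 + (1/3)*99 = -3 + 33 = 30)
sqrt(((30 - 40*(-24 - 38)) + 8741) + q(Y)) = sqrt(((30 - 40*(-24 - 38)) + 8741) + 30) = sqrt(((30 - 40*(-62)) + 8741) + 30) = sqrt(((30 + 2480) + 8741) + 30) = sqrt((2510 + 8741) + 30) = sqrt(11251 + 30) = sqrt(11281)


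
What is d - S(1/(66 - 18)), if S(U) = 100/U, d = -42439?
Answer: -47239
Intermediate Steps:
d - S(1/(66 - 18)) = -42439 - 100/(1/(66 - 18)) = -42439 - 100/(1/48) = -42439 - 100/1/48 = -42439 - 100*48 = -42439 - 1*4800 = -42439 - 4800 = -47239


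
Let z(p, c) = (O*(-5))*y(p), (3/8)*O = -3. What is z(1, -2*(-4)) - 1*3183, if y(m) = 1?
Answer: -3143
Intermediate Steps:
O = -8 (O = (8/3)*(-3) = -8)
z(p, c) = 40 (z(p, c) = -8*(-5)*1 = 40*1 = 40)
z(1, -2*(-4)) - 1*3183 = 40 - 1*3183 = 40 - 3183 = -3143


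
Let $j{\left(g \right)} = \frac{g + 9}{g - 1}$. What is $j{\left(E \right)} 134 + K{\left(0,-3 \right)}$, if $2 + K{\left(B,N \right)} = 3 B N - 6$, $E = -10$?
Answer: $\frac{46}{11} \approx 4.1818$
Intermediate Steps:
$K{\left(B,N \right)} = -8 + 3 B N$ ($K{\left(B,N \right)} = -2 + \left(3 B N - 6\right) = -2 + \left(-6 + 3 B N\right) = -8 + 3 B N$)
$j{\left(g \right)} = \frac{9 + g}{-1 + g}$
$j{\left(E \right)} 134 + K{\left(0,-3 \right)} = \frac{9 - 10}{-1 - 10} \cdot 134 - \left(8 + 0 \left(-3\right)\right) = \frac{1}{-11} \left(-1\right) 134 + \left(-8 + 0\right) = \left(- \frac{1}{11}\right) \left(-1\right) 134 - 8 = \frac{1}{11} \cdot 134 - 8 = \frac{134}{11} - 8 = \frac{46}{11}$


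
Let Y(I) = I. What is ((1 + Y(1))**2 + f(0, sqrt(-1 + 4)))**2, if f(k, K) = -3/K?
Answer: (4 - sqrt(3))**2 ≈ 5.1436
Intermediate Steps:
((1 + Y(1))**2 + f(0, sqrt(-1 + 4)))**2 = ((1 + 1)**2 - 3/sqrt(-1 + 4))**2 = (2**2 - 3*sqrt(3)/3)**2 = (4 - sqrt(3))**2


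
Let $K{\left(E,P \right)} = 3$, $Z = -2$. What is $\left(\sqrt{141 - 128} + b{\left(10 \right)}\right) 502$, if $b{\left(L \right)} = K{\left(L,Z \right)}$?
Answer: $1506 + 502 \sqrt{13} \approx 3316.0$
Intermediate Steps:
$b{\left(L \right)} = 3$
$\left(\sqrt{141 - 128} + b{\left(10 \right)}\right) 502 = \left(\sqrt{141 - 128} + 3\right) 502 = \left(\sqrt{13} + 3\right) 502 = \left(3 + \sqrt{13}\right) 502 = 1506 + 502 \sqrt{13}$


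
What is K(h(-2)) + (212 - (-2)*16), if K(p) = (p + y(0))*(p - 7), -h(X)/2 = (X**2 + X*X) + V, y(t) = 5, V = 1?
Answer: 569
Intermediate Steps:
h(X) = -2 - 4*X**2 (h(X) = -2*((X**2 + X*X) + 1) = -2*((X**2 + X**2) + 1) = -2*(2*X**2 + 1) = -2*(1 + 2*X**2) = -2 - 4*X**2)
K(p) = (-7 + p)*(5 + p) (K(p) = (p + 5)*(p - 7) = (5 + p)*(-7 + p) = (-7 + p)*(5 + p))
K(h(-2)) + (212 - (-2)*16) = (-35 + (-2 - 4*(-2)**2)**2 - 2*(-2 - 4*(-2)**2)) + (212 - (-2)*16) = (-35 + (-2 - 4*4)**2 - 2*(-2 - 4*4)) + (212 - 1*(-32)) = (-35 + (-2 - 16)**2 - 2*(-2 - 16)) + (212 + 32) = (-35 + (-18)**2 - 2*(-18)) + 244 = (-35 + 324 + 36) + 244 = 325 + 244 = 569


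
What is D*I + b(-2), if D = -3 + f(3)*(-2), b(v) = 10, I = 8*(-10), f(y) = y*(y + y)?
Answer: 3130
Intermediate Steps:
f(y) = 2*y**2 (f(y) = y*(2*y) = 2*y**2)
I = -80
D = -39 (D = -3 + (2*3**2)*(-2) = -3 + (2*9)*(-2) = -3 + 18*(-2) = -3 - 36 = -39)
D*I + b(-2) = -39*(-80) + 10 = 3120 + 10 = 3130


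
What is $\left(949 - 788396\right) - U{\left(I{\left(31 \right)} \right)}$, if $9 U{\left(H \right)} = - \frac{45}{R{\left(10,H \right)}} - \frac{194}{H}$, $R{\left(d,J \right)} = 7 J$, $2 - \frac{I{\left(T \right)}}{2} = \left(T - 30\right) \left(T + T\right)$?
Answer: $- \frac{5953100723}{7560} \approx -7.8745 \cdot 10^{5}$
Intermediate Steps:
$I{\left(T \right)} = 4 - 4 T \left(-30 + T\right)$ ($I{\left(T \right)} = 4 - 2 \left(T - 30\right) \left(T + T\right) = 4 - 2 \left(-30 + T\right) 2 T = 4 - 2 \cdot 2 T \left(-30 + T\right) = 4 - 4 T \left(-30 + T\right)$)
$U{\left(H \right)} = - \frac{1403}{63 H}$ ($U{\left(H \right)} = \frac{- \frac{45}{7 H} - \frac{194}{H}}{9} = \frac{\left(- \frac{1403}{7}\right) \frac{1}{H}}{9} = - \frac{1403}{63 H}$)
$\left(949 - 788396\right) - U{\left(I{\left(31 \right)} \right)} = \left(949 - 788396\right) - - \frac{1403}{63 \left(4 - 4 \cdot 31^{2} + 120 \cdot 31\right)} = \left(949 - 788396\right) - - \frac{1403}{63 \left(4 - 3844 + 3720\right)} = -787447 - - \frac{1403}{63 \left(4 - 3844 + 3720\right)} = -787447 - - \frac{1403}{63 \left(-120\right)} = -787447 - \left(- \frac{1403}{63}\right) \left(- \frac{1}{120}\right) = -787447 - \frac{1403}{7560} = - \frac{5953100723}{7560}$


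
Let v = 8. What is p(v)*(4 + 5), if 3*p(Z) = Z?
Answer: 24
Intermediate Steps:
p(Z) = Z/3
p(v)*(4 + 5) = ((1/3)*8)*(4 + 5) = (8/3)*9 = 24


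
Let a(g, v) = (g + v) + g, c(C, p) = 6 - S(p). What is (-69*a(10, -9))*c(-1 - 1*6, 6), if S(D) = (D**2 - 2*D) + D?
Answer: 18216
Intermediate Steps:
S(D) = D**2 - D
c(C, p) = 6 - p*(-1 + p)
a(g, v) = v + 2*g
(-69*a(10, -9))*c(-1 - 1*6, 6) = (-69*(-9 + 2*10))*(6 - 1*6*(-1 + 6)) = (-69*(-9 + 20))*(6 - 1*6*5) = (-69*11)*(6 - 30) = -759*(-24) = 18216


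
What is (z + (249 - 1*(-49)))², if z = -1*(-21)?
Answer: 101761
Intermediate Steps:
z = 21
(z + (249 - 1*(-49)))² = (21 + (249 - 1*(-49)))² = (21 + (249 + 49))² = (21 + 298)² = 319² = 101761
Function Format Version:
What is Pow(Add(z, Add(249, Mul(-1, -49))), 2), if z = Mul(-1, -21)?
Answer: 101761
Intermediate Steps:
z = 21
Pow(Add(z, Add(249, Mul(-1, -49))), 2) = Pow(Add(21, Add(249, Mul(-1, -49))), 2) = Pow(Add(21, Add(249, 49)), 2) = Pow(Add(21, 298), 2) = Pow(319, 2) = 101761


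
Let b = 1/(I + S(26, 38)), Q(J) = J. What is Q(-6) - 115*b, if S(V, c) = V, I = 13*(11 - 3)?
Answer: -179/26 ≈ -6.8846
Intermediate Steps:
I = 104 (I = 13*8 = 104)
b = 1/130 (b = 1/(104 + 26) = 1/130 ≈ 0.0076923)
Q(-6) - 115*b = -6 - 115*1/130 = -6 - 23/26 = -179/26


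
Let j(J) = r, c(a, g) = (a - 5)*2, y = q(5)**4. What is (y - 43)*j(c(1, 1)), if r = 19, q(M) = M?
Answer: 11058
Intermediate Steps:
y = 625 (y = 5**4 = 625)
c(a, g) = -10 + 2*a (c(a, g) = (-5 + a)*2 = -10 + 2*a)
j(J) = 19
(y - 43)*j(c(1, 1)) = (625 - 43)*19 = 582*19 = 11058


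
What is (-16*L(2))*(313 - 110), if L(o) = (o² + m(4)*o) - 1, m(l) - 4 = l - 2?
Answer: -48720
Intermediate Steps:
m(l) = 2 + l (m(l) = 4 + (l - 2) = 4 + (-2 + l) = 2 + l)
L(o) = -1 + o² + 6*o (L(o) = (o² + (2 + 4)*o) - 1 = (o² + 6*o) - 1 = -1 + o² + 6*o)
(-16*L(2))*(313 - 110) = (-16*(-1 + 2² + 6*2))*(313 - 110) = -16*(-1 + 4 + 12)*203 = -16*15*203 = -240*203 = -48720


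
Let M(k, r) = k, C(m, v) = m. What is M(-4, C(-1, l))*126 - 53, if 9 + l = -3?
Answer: -557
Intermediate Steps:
l = -12 (l = -9 - 3 = -12)
M(-4, C(-1, l))*126 - 53 = -4*126 - 53 = -504 - 53 = -557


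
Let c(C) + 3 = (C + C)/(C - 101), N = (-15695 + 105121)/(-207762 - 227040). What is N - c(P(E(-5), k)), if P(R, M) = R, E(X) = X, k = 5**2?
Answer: 31109965/11522253 ≈ 2.7000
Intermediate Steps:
k = 25
N = -44713/217401 (N = 89426/(-434802) = 89426*(-1/434802) = -44713/217401 ≈ -0.20567)
c(C) = -3 + 2*C/(-101 + C) (c(C) = -3 + (C + C)/(C - 101) = -3 + (2*C)/(-101 + C) = -3 + 2*C/(-101 + C))
N - c(P(E(-5), k)) = -44713/217401 - (303 - 1*(-5))/(-101 - 5) = -44713/217401 - (303 + 5)/(-106) = -44713/217401 - (-1)*308/106 = -44713/217401 - 1*(-154/53) = -44713/217401 + 154/53 = 31109965/11522253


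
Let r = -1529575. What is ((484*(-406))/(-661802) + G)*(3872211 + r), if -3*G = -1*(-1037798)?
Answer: -804480180661153912/992703 ≈ -8.1039e+11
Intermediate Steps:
G = -1037798/3 (G = -(-1)*(-1037798)/3 = -1/3*1037798 = -1037798/3 ≈ -3.4593e+5)
((484*(-406))/(-661802) + G)*(3872211 + r) = ((484*(-406))/(-661802) - 1037798/3)*(3872211 - 1529575) = (-196504*(-1/661802) - 1037798/3)*2342636 = (98252/330901 - 1037798/3)*2342636 = -343408101242/992703*2342636 = -804480180661153912/992703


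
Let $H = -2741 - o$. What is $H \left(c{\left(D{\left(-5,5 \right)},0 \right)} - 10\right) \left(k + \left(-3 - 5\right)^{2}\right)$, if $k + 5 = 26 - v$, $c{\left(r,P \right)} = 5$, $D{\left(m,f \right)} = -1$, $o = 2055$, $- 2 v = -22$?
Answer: $1774520$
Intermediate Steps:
$v = 11$ ($v = \left(- \frac{1}{2}\right) \left(-22\right) = 11$)
$H = -4796$ ($H = -2741 - 2055 = -4796$)
$k = 10$ ($k = -5 + \left(26 - 11\right) = -5 + 15 = 10$)
$H \left(c{\left(D{\left(-5,5 \right)},0 \right)} - 10\right) \left(k + \left(-3 - 5\right)^{2}\right) = - 4796 \left(5 - 10\right) \left(10 + \left(-3 - 5\right)^{2}\right) = - 4796 \left(- 5 \left(10 + \left(-8\right)^{2}\right)\right) = - 4796 \left(- 5 \left(10 + 64\right)\right) = - 4796 \left(\left(-5\right) 74\right) = \left(-4796\right) \left(-370\right) = 1774520$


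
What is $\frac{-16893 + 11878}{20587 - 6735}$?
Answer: $- \frac{5015}{13852} \approx -0.36204$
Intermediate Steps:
$\frac{-16893 + 11878}{20587 - 6735} = - \frac{5015}{13852}$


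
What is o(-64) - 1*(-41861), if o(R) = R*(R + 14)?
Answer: 45061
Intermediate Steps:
o(R) = R*(14 + R)
o(-64) - 1*(-41861) = -64*(14 - 64) - 1*(-41861) = -64*(-50) + 41861 = 3200 + 41861 = 45061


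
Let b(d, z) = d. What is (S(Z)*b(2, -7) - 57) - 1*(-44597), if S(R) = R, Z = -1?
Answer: 44538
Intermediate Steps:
(S(Z)*b(2, -7) - 57) - 1*(-44597) = (-1*2 - 57) - 1*(-44597) = (-2 - 57) + 44597 = -59 + 44597 = 44538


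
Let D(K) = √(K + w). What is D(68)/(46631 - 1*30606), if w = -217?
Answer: I*√149/16025 ≈ 0.00076172*I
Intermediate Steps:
D(K) = √(-217 + K) (D(K) = √(K - 217) = √(-217 + K))
D(68)/(46631 - 1*30606) = √(-217 + 68)/(46631 - 1*30606) = √(-149)/(46631 - 30606) = (I*√149)/16025 = (I*√149)*(1/16025) = I*√149/16025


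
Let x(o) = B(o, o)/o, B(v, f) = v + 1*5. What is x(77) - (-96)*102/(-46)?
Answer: -375106/1771 ≈ -211.80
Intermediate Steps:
B(v, f) = 5 + v (B(v, f) = v + 5 = 5 + v)
x(o) = (5 + o)/o
x(77) - (-96)*102/(-46) = (5 + 77)/77 - (-96)*102/(-46) = (1/77)*82 - (-96)*102*(-1/46) = 82/77 - (-96)*(-51)/23 = 82/77 - 1*4896/23 = 82/77 - 4896/23 = -375106/1771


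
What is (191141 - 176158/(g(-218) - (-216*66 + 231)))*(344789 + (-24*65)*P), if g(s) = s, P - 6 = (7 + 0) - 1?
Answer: 860465971680401/13807 ≈ 6.2321e+10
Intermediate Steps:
P = 12 (P = 6 + ((7 + 0) - 1) = 6 + (7 - 1) = 6 + 6 = 12)
(191141 - 176158/(g(-218) - (-216*66 + 231)))*(344789 + (-24*65)*P) = (191141 - 176158/(-218 - (-216*66 + 231)))*(344789 - 24*65*12) = (191141 - 176158/(-218 - (-14256 + 231)))*(344789 - 1560*12) = (191141 - 176158/(-218 - 1*(-14025)))*(344789 - 18720) = (191141 - 176158/(-218 + 14025))*326069 = (191141 - 176158/13807)*326069 = (2638907629/13807)*326069 = 860465971680401/13807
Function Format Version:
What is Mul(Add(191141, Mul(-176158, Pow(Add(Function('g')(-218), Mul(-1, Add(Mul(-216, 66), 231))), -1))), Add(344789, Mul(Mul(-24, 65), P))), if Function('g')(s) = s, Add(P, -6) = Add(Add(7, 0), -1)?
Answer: Rational(860465971680401, 13807) ≈ 6.2321e+10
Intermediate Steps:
P = 12 (P = Add(6, Add(Add(7, 0), -1)) = Add(6, Add(7, -1)) = Add(6, 6) = 12)
Mul(Add(191141, Mul(-176158, Pow(Add(Function('g')(-218), Mul(-1, Add(Mul(-216, 66), 231))), -1))), Add(344789, Mul(Mul(-24, 65), P))) = Mul(Add(191141, Mul(-176158, Pow(Add(-218, Mul(-1, Add(Mul(-216, 66), 231))), -1))), Add(344789, Mul(Mul(-24, 65), 12))) = Mul(Add(191141, Mul(-176158, Pow(Add(-218, Mul(-1, Add(-14256, 231))), -1))), Add(344789, Mul(-1560, 12))) = Mul(Add(191141, Mul(-176158, Pow(Add(-218, Mul(-1, -14025)), -1))), Add(344789, -18720)) = Mul(Add(191141, Mul(-176158, Pow(Add(-218, 14025), -1))), 326069) = Mul(Add(191141, Mul(-176158, Pow(13807, -1))), 326069) = Mul(Add(191141, Mul(-176158, Rational(1, 13807))), 326069) = Mul(Add(191141, Rational(-176158, 13807)), 326069) = Mul(Rational(2638907629, 13807), 326069) = Rational(860465971680401, 13807)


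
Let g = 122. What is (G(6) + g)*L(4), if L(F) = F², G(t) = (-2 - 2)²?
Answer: 2208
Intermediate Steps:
G(t) = 16 (G(t) = (-4)² = 16)
(G(6) + g)*L(4) = (16 + 122)*4² = 138*16 = 2208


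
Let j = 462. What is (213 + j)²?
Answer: 455625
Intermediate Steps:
(213 + j)² = (213 + 462)² = 675² = 455625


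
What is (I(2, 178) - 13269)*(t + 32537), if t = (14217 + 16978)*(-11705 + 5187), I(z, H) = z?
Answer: 2697134307291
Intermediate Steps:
t = -203329010 (t = 31195*(-6518) = -203329010)
(I(2, 178) - 13269)*(t + 32537) = (2 - 13269)*(-203329010 + 32537) = -13267*(-203296473) = 2697134307291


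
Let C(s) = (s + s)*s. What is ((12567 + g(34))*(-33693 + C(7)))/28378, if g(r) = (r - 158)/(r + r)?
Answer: -3588080380/241213 ≈ -14875.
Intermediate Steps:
g(r) = (-158 + r)/(2*r) (g(r) = (-158 + r)/((2*r)) = (-158 + r)*(1/(2*r)) = (-158 + r)/(2*r))
C(s) = 2*s² (C(s) = (2*s)*s = 2*s²)
((12567 + g(34))*(-33693 + C(7)))/28378 = ((12567 + (½)*(-158 + 34)/34)*(-33693 + 2*7²))/28378 = ((12567 + (½)*(1/34)*(-124))*(-33693 + 2*49))*(1/28378) = ((12567 - 31/17)*(-33693 + 98))*(1/28378) = ((213608/17)*(-33595))*(1/28378) = -7176160760/17*1/28378 = -3588080380/241213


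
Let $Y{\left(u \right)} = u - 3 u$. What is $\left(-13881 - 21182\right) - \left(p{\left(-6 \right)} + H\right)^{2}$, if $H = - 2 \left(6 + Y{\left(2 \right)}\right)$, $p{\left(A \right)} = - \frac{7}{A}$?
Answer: $- \frac{1262557}{36} \approx -35071.0$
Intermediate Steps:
$Y{\left(u \right)} = - 2 u$
$H = -4$ ($H = - 2 \left(6 - 4\right) = \left(-2\right) 2 = -4$)
$\left(-13881 - 21182\right) - \left(p{\left(-6 \right)} + H\right)^{2} = \left(-13881 - 21182\right) - \left(- \frac{7}{-6} - 4\right)^{2} = \left(-13881 - 21182\right) - \left(\left(-7\right) \left(- \frac{1}{6}\right) - 4\right)^{2} = -35063 - \left(\frac{7}{6} - 4\right)^{2} = -35063 - \left(- \frac{17}{6}\right)^{2} = -35063 - \frac{289}{36} = - \frac{1262557}{36}$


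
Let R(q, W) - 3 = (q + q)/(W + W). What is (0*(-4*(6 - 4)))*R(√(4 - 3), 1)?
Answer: 0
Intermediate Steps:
R(q, W) = 3 + q/W (R(q, W) = 3 + (q + q)/(W + W) = 3 + (2*q)/((2*W)) = 3 + (2*q)*(1/(2*W)) = 3 + q/W)
(0*(-4*(6 - 4)))*R(√(4 - 3), 1) = (0*(-4*(6 - 4)))*(3 + √(4 - 3)/1) = (0*(-4*2))*(3 + √1*1) = (0*(-8))*(3 + 1*1) = 0*(3 + 1) = 0*4 = 0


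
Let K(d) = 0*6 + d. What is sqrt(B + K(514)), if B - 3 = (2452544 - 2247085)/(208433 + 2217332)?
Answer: 2*sqrt(760675005515615)/2425765 ≈ 22.740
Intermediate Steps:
K(d) = d (K(d) = 0 + d = d)
B = 7482754/2425765 (B = 3 + (2452544 - 2247085)/(208433 + 2217332) = 3 + 205459/2425765 = 7482754/2425765 ≈ 3.0847)
sqrt(B + K(514)) = sqrt(7482754/2425765 + 514) = sqrt(1254325964/2425765) = 2*sqrt(760675005515615)/2425765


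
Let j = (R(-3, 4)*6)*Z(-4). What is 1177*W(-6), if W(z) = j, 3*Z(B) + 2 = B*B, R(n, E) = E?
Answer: 131824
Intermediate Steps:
Z(B) = -2/3 + B**2/3 (Z(B) = -2/3 + (B*B)/3 = -2/3 + B**2/3)
j = 112 (j = (4*6)*(-2/3 + (1/3)*(-4)**2) = 24*(-2/3 + (1/3)*16) = 24*(-2/3 + 16/3) = 24*(14/3) = 112)
W(z) = 112
1177*W(-6) = 1177*112 = 131824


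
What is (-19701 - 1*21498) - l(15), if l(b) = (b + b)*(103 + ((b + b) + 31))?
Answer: -46119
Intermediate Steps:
l(b) = 2*b*(134 + 2*b) (l(b) = (2*b)*(103 + (2*b + 31)) = (2*b)*(103 + (31 + 2*b)) = (2*b)*(134 + 2*b) = 2*b*(134 + 2*b))
(-19701 - 1*21498) - l(15) = (-19701 - 1*21498) - 4*15*(67 + 15) = (-19701 - 21498) - 4*15*82 = -41199 - 1*4920 = -41199 - 4920 = -46119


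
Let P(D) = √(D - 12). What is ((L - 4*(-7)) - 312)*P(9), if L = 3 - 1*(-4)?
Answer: -277*I*√3 ≈ -479.78*I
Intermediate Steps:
P(D) = √(-12 + D)
L = 7 (L = 3 + 4 = 7)
((L - 4*(-7)) - 312)*P(9) = ((7 - 4*(-7)) - 312)*√(-12 + 9) = ((7 + 28) - 312)*√(-3) = (35 - 312)*(I*√3) = -277*I*√3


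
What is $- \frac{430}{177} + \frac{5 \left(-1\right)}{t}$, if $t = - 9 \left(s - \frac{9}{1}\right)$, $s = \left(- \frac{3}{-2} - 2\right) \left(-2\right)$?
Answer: $- \frac{10615}{4248} \approx -2.4988$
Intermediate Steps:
$s = 1$ ($s = \left(\left(-3\right) \left(- \frac{1}{2}\right) - 2\right) \left(-2\right) = \left(\frac{3}{2} - 2\right) \left(-2\right) = \left(- \frac{1}{2}\right) \left(-2\right) = 1$)
$t = 72$ ($t = - 9 \left(1 - \frac{9}{1}\right) = - 9 \left(1 - 9\right) = \left(-9\right) \left(-8\right) = 72$)
$- \frac{430}{177} + \frac{5 \left(-1\right)}{t} = - \frac{430}{177} + \frac{5 \left(-1\right)}{72} = \left(-430\right) \frac{1}{177} - \frac{5}{72} = - \frac{430}{177} - \frac{5}{72} = - \frac{10615}{4248}$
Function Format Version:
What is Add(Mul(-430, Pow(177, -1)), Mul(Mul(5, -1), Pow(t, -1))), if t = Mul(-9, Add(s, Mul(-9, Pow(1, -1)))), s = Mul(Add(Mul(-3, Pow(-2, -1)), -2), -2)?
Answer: Rational(-10615, 4248) ≈ -2.4988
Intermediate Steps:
s = 1 (s = Mul(Add(Mul(-3, Rational(-1, 2)), -2), -2) = Mul(Add(Rational(3, 2), -2), -2) = Mul(Rational(-1, 2), -2) = 1)
t = 72 (t = Mul(-9, Add(1, Mul(-9, Pow(1, -1)))) = Mul(-9, Add(1, Mul(-9, 1))) = Mul(-9, Add(1, -9)) = Mul(-9, -8) = 72)
Add(Mul(-430, Pow(177, -1)), Mul(Mul(5, -1), Pow(t, -1))) = Add(Mul(-430, Pow(177, -1)), Mul(Mul(5, -1), Pow(72, -1))) = Add(Mul(-430, Rational(1, 177)), Mul(-5, Rational(1, 72))) = Add(Rational(-430, 177), Rational(-5, 72)) = Rational(-10615, 4248)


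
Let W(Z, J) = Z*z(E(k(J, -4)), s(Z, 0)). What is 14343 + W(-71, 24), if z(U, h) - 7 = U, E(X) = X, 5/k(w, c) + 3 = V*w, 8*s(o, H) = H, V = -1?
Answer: 374197/27 ≈ 13859.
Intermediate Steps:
s(o, H) = H/8
k(w, c) = 5/(-3 - w)
z(U, h) = 7 + U
W(Z, J) = Z*(7 - 5/(3 + J))
14343 + W(-71, 24) = 14343 - 71*(16 + 7*24)/(3 + 24) = 14343 - 71*(16 + 168)/27 = 14343 - 71*1/27*184 = 14343 - 13064/27 = 374197/27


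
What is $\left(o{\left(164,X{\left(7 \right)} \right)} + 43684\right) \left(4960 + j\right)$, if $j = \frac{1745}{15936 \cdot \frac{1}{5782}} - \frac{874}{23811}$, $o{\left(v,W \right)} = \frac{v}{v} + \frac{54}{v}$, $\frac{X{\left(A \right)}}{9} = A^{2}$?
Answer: $\frac{15266141744966029}{62480064} \approx 2.4434 \cdot 10^{8}$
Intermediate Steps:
$X{\left(A \right)} = 9 A^{2}$
$o{\left(v,W \right)} = 1 + \frac{54}{v}$
$j = \frac{40038216571}{63242016}$ ($j = \frac{1745}{15936 \cdot \frac{1}{5782}} - \frac{874}{23811} = \frac{1745}{\frac{7968}{2891}} - \frac{874}{23811} = 1745 \cdot \frac{2891}{7968} - \frac{874}{23811} = \frac{5044795}{7968} - \frac{874}{23811} = \frac{40038216571}{63242016} \approx 633.09$)
$\left(o{\left(164,X{\left(7 \right)} \right)} + 43684\right) \left(4960 + j\right) = \left(\frac{54 + 164}{164} + 43684\right) \left(4960 + \frac{40038216571}{63242016}\right) = \left(\frac{1}{164} \cdot 218 + 43684\right) \frac{353718615931}{63242016} = \left(\frac{109}{82} + 43684\right) \frac{353718615931}{63242016} = \frac{3582197}{82} \cdot \frac{353718615931}{63242016} = \frac{15266141744966029}{62480064}$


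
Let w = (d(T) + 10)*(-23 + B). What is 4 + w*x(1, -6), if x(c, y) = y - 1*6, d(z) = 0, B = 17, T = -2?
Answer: 724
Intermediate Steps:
x(c, y) = -6 + y (x(c, y) = y - 6 = -6 + y)
w = -60 (w = (0 + 10)*(-23 + 17) = 10*(-6) = -60)
4 + w*x(1, -6) = 4 - 60*(-6 - 6) = 4 - 60*(-12) = 4 + 720 = 724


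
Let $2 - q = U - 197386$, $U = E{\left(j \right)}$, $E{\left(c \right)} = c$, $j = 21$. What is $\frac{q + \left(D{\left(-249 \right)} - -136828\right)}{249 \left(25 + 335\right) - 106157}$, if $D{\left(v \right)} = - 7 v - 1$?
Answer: $- \frac{335937}{16517} \approx -20.339$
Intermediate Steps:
$U = 21$
$q = 197367$ ($q = 2 - \left(21 - 197386\right) = 2 - -197365 = 2 + 197365 = 197367$)
$D{\left(v \right)} = -1 - 7 v$
$\frac{q + \left(D{\left(-249 \right)} - -136828\right)}{249 \left(25 + 335\right) - 106157} = \frac{197367 - -138570}{249 \left(25 + 335\right) - 106157} = \frac{197367 + \left(\left(-1 + 1743\right) + 136828\right)}{249 \cdot 360 - 106157} = \frac{197367 + \left(1742 + 136828\right)}{89640 - 106157} = \frac{197367 + 138570}{-16517} = 335937 \left(- \frac{1}{16517}\right) = - \frac{335937}{16517}$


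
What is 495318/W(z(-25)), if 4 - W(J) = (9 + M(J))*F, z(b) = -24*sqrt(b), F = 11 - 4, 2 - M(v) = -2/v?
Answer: -130169570400/19184449 + 208033560*I/19184449 ≈ -6785.2 + 10.844*I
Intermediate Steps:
M(v) = 2 + 2/v (M(v) = 2 - (-2)/v = 2 + 2/v)
F = 7
W(J) = -73 - 14/J (W(J) = 4 - (9 + (2 + 2/J))*7 = 4 - (11 + 2/J)*7 = 4 - (77 + 14/J) = 4 + (-77 - 14/J) = -73 - 14/J)
495318/W(z(-25)) = 495318/(-73 - 14*I/120) = 495318/(-73 - 7*I/60) = 495318*(3600*(-73 + 7*I/60)/19184449) = 1783144800*(-73 + 7*I/60)/19184449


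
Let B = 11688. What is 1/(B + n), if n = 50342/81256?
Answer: 40628/474885235 ≈ 8.5553e-5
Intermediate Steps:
n = 25171/40628 (n = 50342*(1/81256) = 25171/40628 ≈ 0.61955)
1/(B + n) = 1/(11688 + 25171/40628) = 1/(474885235/40628) = 40628/474885235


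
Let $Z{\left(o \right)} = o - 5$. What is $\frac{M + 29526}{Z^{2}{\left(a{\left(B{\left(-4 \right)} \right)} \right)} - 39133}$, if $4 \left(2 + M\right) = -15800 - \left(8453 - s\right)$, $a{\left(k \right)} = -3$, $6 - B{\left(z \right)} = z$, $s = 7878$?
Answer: $- \frac{33907}{52092} \approx -0.65091$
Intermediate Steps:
$B{\left(z \right)} = 6 - z$
$Z{\left(o \right)} = -5 + o$
$M = - \frac{16383}{4}$ ($M = -2 + \frac{-15800 - \left(8453 - 7878\right)}{4} = -2 + \frac{-15800 - 575}{4} = -2 + \frac{1}{4} \left(-16375\right) = -2 - \frac{16375}{4} = - \frac{16383}{4} \approx -4095.8$)
$\frac{M + 29526}{Z^{2}{\left(a{\left(B{\left(-4 \right)} \right)} \right)} - 39133} = \frac{- \frac{16383}{4} + 29526}{\left(-5 - 3\right)^{2} - 39133} = \frac{101721}{4 \left(\left(-8\right)^{2} - 39133\right)} = \frac{101721}{4 \left(64 - 39133\right)} = \frac{101721}{4 \left(-39069\right)} = \frac{101721}{4} \left(- \frac{1}{39069}\right) = - \frac{33907}{52092}$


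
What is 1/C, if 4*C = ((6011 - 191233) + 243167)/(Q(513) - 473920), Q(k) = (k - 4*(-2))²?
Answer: -269972/19315 ≈ -13.977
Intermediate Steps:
Q(k) = (8 + k)² (Q(k) = (k + 8)² = (8 + k)²)
C = -19315/269972 (C = (((6011 - 191233) + 243167)/((8 + 513)² - 473920))/4 = ((-185222 + 243167)/(521² - 473920))/4 = (57945/(271441 - 473920))/4 = (57945/(-202479))/4 = (57945*(-1/202479))/4 = (¼)*(-19315/67493) = -19315/269972 ≈ -0.071544)
1/C = 1/(-19315/269972) = -269972/19315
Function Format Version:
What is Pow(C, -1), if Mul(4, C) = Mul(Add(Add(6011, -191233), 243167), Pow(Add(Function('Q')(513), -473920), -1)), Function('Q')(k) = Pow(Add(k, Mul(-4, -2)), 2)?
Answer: Rational(-269972, 19315) ≈ -13.977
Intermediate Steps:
Function('Q')(k) = Pow(Add(8, k), 2) (Function('Q')(k) = Pow(Add(k, 8), 2) = Pow(Add(8, k), 2))
C = Rational(-19315, 269972) (C = Mul(Rational(1, 4), Mul(Add(Add(6011, -191233), 243167), Pow(Add(Pow(Add(8, 513), 2), -473920), -1))) = Mul(Rational(1, 4), Mul(Add(-185222, 243167), Pow(Add(Pow(521, 2), -473920), -1))) = Mul(Rational(1, 4), Mul(57945, Pow(Add(271441, -473920), -1))) = Mul(Rational(1, 4), Mul(57945, Pow(-202479, -1))) = Mul(Rational(1, 4), Mul(57945, Rational(-1, 202479))) = Mul(Rational(1, 4), Rational(-19315, 67493)) = Rational(-19315, 269972) ≈ -0.071544)
Pow(C, -1) = Pow(Rational(-19315, 269972), -1) = Rational(-269972, 19315)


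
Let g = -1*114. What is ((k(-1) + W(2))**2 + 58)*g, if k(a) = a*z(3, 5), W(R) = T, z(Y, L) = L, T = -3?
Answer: -13908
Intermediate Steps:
W(R) = -3
k(a) = 5*a (k(a) = a*5 = 5*a)
g = -114
((k(-1) + W(2))**2 + 58)*g = ((5*(-1) - 3)**2 + 58)*(-114) = ((-5 - 3)**2 + 58)*(-114) = ((-8)**2 + 58)*(-114) = (64 + 58)*(-114) = 122*(-114) = -13908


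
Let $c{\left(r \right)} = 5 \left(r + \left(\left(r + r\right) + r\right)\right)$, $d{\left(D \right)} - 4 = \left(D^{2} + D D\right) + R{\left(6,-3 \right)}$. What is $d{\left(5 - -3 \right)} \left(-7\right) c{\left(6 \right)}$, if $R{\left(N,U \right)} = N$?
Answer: $-115920$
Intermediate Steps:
$d{\left(D \right)} = 10 + 2 D^{2}$ ($d{\left(D \right)} = 4 + \left(\left(D^{2} + D D\right) + 6\right) = 4 + \left(\left(D^{2} + D^{2}\right) + 6\right) = 4 + \left(2 D^{2} + 6\right) = 4 + \left(6 + 2 D^{2}\right) = 10 + 2 D^{2}$)
$c{\left(r \right)} = 20 r$ ($c{\left(r \right)} = 5 \left(r + \left(2 r + r\right)\right) = 5 \left(r + 3 r\right) = 5 \cdot 4 r = 20 r$)
$d{\left(5 - -3 \right)} \left(-7\right) c{\left(6 \right)} = \left(10 + 2 \left(5 - -3\right)^{2}\right) \left(-7\right) 20 \cdot 6 = \left(10 + 2 \left(5 + 3\right)^{2}\right) \left(-7\right) 120 = \left(10 + 2 \cdot 8^{2}\right) \left(-7\right) 120 = \left(10 + 2 \cdot 64\right) \left(-7\right) 120 = \left(10 + 128\right) \left(-7\right) 120 = 138 \left(-7\right) 120 = \left(-966\right) 120 = -115920$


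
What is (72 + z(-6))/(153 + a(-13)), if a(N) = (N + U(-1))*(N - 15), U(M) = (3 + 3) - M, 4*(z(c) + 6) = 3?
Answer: 89/428 ≈ 0.20794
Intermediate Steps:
z(c) = -21/4 (z(c) = -6 + (1/4)*3 = -6 + 3/4 = -21/4)
U(M) = 6 - M
a(N) = (-15 + N)*(7 + N) (a(N) = (N + (6 - 1*(-1)))*(N - 15) = (N + (6 + 1))*(-15 + N) = (N + 7)*(-15 + N) = (7 + N)*(-15 + N) = (-15 + N)*(7 + N))
(72 + z(-6))/(153 + a(-13)) = (72 - 21/4)/(153 + (-105 + (-13)**2 - 8*(-13))) = 267/(4*(153 + (-105 + 169 + 104))) = 267/(4*(153 + 168)) = (267/4)/321 = (267/4)*(1/321) = 89/428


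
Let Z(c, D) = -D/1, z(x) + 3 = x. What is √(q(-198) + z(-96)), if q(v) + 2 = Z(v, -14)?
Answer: I*√87 ≈ 9.3274*I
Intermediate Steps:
z(x) = -3 + x
Z(c, D) = -D
q(v) = 12 (q(v) = -2 - 1*(-14) = -2 + 14 = 12)
√(q(-198) + z(-96)) = √(12 + (-3 - 96)) = √(12 - 99) = √(-87) = I*√87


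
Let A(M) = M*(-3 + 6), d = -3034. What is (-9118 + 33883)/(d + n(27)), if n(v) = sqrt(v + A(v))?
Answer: -37568505/4602524 - 74295*sqrt(3)/4602524 ≈ -8.1906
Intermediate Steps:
A(M) = 3*M (A(M) = M*3 = 3*M)
n(v) = 2*sqrt(v) (n(v) = sqrt(v + 3*v) = sqrt(4*v) = 2*sqrt(v))
(-9118 + 33883)/(d + n(27)) = (-9118 + 33883)/(-3034 + 2*sqrt(27)) = 24765/(-3034 + 2*(3*sqrt(3))) = 24765/(-3034 + 6*sqrt(3))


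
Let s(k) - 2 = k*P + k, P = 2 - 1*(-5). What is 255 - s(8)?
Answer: 189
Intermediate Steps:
P = 7 (P = 2 + 5 = 7)
s(k) = 2 + 8*k (s(k) = 2 + (k*7 + k) = 2 + (7*k + k) = 2 + 8*k)
255 - s(8) = 255 - (2 + 8*8) = 255 - (2 + 64) = 255 - 1*66 = 255 - 66 = 189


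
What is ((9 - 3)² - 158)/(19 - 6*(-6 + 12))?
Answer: 122/17 ≈ 7.1765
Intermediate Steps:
((9 - 3)² - 158)/(19 - 6*(-6 + 12)) = (6² - 158)/(19 - 6*6) = (36 - 158)/(19 - 36) = -122/(-17) = -122*(-1/17) = 122/17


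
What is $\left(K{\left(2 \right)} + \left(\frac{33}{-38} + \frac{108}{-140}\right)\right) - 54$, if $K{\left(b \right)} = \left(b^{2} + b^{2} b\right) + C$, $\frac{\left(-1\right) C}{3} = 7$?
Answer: $- \frac{85971}{1330} \approx -64.64$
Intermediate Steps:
$C = -21$ ($C = \left(-3\right) 7 = -21$)
$K{\left(b \right)} = -21 + b^{2} + b^{3}$ ($K{\left(b \right)} = \left(b^{2} + b^{2} b\right) - 21 = \left(b^{2} + b^{3}\right) - 21 = -21 + b^{2} + b^{3}$)
$\left(K{\left(2 \right)} + \left(\frac{33}{-38} + \frac{108}{-140}\right)\right) - 54 = \left(\left(-21 + 2^{2} + 2^{3}\right) + \left(\frac{33}{-38} + \frac{108}{-140}\right)\right) - 54 = \left(\left(-21 + 4 + 8\right) + \left(33 \left(- \frac{1}{38}\right) + 108 \left(- \frac{1}{140}\right)\right)\right) - 54 = \left(-9 - \frac{2181}{1330}\right) - 54 = - \frac{14151}{1330} - 54 = - \frac{85971}{1330}$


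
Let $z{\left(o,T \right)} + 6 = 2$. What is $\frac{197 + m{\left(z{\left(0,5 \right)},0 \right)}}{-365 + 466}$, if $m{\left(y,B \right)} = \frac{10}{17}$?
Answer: $\frac{3359}{1717} \approx 1.9563$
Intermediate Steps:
$z{\left(o,T \right)} = -4$ ($z{\left(o,T \right)} = -6 + 2 = -4$)
$m{\left(y,B \right)} = \frac{10}{17}$ ($m{\left(y,B \right)} = 10 \cdot \frac{1}{17} = \frac{10}{17}$)
$\frac{197 + m{\left(z{\left(0,5 \right)},0 \right)}}{-365 + 466} = \frac{197 + \frac{10}{17}}{-365 + 466} = \frac{3359}{17 \cdot 101} = \frac{3359}{17} \cdot \frac{1}{101} = \frac{3359}{1717}$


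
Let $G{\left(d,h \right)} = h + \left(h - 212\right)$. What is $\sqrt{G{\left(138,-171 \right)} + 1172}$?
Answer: $\sqrt{618} \approx 24.86$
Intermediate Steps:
$G{\left(d,h \right)} = -212 + 2 h$ ($G{\left(d,h \right)} = h + \left(-212 + h\right) = -212 + 2 h$)
$\sqrt{G{\left(138,-171 \right)} + 1172} = \sqrt{\left(-212 + 2 \left(-171\right)\right) + 1172} = \sqrt{\left(-212 - 342\right) + 1172} = \sqrt{-554 + 1172} = \sqrt{618}$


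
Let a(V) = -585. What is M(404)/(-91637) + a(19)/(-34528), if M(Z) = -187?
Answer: 4620337/243387872 ≈ 0.018983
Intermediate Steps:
M(404)/(-91637) + a(19)/(-34528) = -187/(-91637) - 585/(-34528) = -187*(-1/91637) - 585*(-1/34528) = 187/91637 + 45/2656 = 4620337/243387872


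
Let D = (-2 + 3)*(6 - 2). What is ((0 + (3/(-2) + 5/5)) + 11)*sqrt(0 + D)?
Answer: 21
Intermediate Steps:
D = 4 (D = 1*4 = 4)
((0 + (3/(-2) + 5/5)) + 11)*sqrt(0 + D) = ((0 + (3/(-2) + 5/5)) + 11)*sqrt(0 + 4) = ((0 + (3*(-1/2) + 5*(1/5))) + 11)*sqrt(4) = ((0 + (-3/2 + 1)) + 11)*2 = ((0 - 1/2) + 11)*2 = (-1/2 + 11)*2 = (21/2)*2 = 21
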